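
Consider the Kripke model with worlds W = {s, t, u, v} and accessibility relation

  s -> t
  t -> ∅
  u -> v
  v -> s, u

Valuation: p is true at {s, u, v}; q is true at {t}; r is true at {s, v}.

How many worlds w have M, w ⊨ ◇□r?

s: successors {t}; □r there: t:T. ✓
t: no successors, so ◇□r fails. ✗
u: successors {v}; □r there: v:F. ✗
v: successors {s, u}; □r there: s:F, u:T. ✓
Satisfying worlds: {s, v}.

2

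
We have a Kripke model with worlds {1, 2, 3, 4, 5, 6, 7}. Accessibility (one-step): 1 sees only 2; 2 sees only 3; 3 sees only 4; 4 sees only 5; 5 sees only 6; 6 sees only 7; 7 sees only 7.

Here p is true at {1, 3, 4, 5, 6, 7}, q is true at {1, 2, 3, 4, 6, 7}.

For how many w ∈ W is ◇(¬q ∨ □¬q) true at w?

1: successors {2}; ¬q ∨ □¬q there: 2:F. ✗
2: successors {3}; ¬q ∨ □¬q there: 3:F. ✗
3: successors {4}; ¬q ∨ □¬q there: 4:T. ✓
4: successors {5}; ¬q ∨ □¬q there: 5:T. ✓
5: successors {6}; ¬q ∨ □¬q there: 6:F. ✗
6: successors {7}; ¬q ∨ □¬q there: 7:F. ✗
7: successors {7}; ¬q ∨ □¬q there: 7:F. ✗
Satisfying worlds: {3, 4}.

2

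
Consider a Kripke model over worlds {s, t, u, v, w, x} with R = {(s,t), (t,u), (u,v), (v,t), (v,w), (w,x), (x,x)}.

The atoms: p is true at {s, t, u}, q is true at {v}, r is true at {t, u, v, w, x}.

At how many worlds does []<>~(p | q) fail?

s: successors {t}; <>~(p | q) there: t:F. ✗
t: successors {u}; <>~(p | q) there: u:F. ✗
u: successors {v}; <>~(p | q) there: v:T. ✓
v: successors {t, w}; <>~(p | q) there: t:F, w:T. ✗
w: successors {x}; <>~(p | q) there: x:T. ✓
x: successors {x}; <>~(p | q) there: x:T. ✓
Satisfying worlds: {u, w, x}.
So []<>~(p | q) fails at the other 3 worlds.

3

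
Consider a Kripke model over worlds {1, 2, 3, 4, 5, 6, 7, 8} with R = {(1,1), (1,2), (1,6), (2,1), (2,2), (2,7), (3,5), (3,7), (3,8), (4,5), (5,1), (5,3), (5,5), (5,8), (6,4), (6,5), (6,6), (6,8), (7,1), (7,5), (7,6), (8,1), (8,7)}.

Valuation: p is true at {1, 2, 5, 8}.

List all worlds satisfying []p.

1: successors {1, 2, 6}; p there: 1:T, 2:T, 6:F. ✗
2: successors {1, 2, 7}; p there: 1:T, 2:T, 7:F. ✗
3: successors {5, 7, 8}; p there: 5:T, 7:F, 8:T. ✗
4: successors {5}; p there: 5:T. ✓
5: successors {1, 3, 5, 8}; p there: 1:T, 3:F, 5:T, 8:T. ✗
6: successors {4, 5, 6, 8}; p there: 4:F, 5:T, 6:F, 8:T. ✗
7: successors {1, 5, 6}; p there: 1:T, 5:T, 6:F. ✗
8: successors {1, 7}; p there: 1:T, 7:F. ✗

{4}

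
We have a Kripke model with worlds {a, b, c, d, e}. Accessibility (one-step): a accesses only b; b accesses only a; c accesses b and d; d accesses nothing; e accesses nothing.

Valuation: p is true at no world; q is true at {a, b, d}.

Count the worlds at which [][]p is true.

2

a: successors {b}; []p there: b:F. ✗
b: successors {a}; []p there: a:F. ✗
c: successors {b, d}; []p there: b:F, d:T. ✗
d: no successors, so [][]p holds vacuously. ✓
e: no successors, so [][]p holds vacuously. ✓
Satisfying worlds: {d, e}.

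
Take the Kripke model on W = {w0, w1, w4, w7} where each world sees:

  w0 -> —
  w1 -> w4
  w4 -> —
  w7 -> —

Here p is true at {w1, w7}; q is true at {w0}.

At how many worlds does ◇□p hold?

1

w0: no successors, so ◇□p fails. ✗
w1: successors {w4}; □p there: w4:T. ✓
w4: no successors, so ◇□p fails. ✗
w7: no successors, so ◇□p fails. ✗
Satisfying worlds: {w1}.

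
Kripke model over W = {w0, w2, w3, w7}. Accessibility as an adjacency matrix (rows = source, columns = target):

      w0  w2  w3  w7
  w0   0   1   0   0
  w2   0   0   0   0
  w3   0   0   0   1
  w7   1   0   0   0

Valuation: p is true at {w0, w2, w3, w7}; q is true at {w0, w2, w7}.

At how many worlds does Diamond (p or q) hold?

w0: successors {w2}; p or q there: w2:T. ✓
w2: no successors, so Diamond (p or q) fails. ✗
w3: successors {w7}; p or q there: w7:T. ✓
w7: successors {w0}; p or q there: w0:T. ✓
Satisfying worlds: {w0, w3, w7}.

3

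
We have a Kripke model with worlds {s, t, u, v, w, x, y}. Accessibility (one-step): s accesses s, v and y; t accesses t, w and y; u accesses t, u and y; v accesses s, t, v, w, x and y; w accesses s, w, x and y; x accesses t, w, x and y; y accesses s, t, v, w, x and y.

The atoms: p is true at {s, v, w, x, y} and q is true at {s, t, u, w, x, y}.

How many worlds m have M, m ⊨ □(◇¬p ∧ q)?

1

s: successors {s, v, y}; ◇¬p ∧ q there: s:F, v:F, y:T. ✗
t: successors {t, w, y}; ◇¬p ∧ q there: t:T, w:F, y:T. ✗
u: successors {t, u, y}; ◇¬p ∧ q there: t:T, u:T, y:T. ✓
v: successors {s, t, v, w, x, y}; ◇¬p ∧ q there: s:F, t:T, v:F, w:F, x:T, y:T. ✗
w: successors {s, w, x, y}; ◇¬p ∧ q there: s:F, w:F, x:T, y:T. ✗
x: successors {t, w, x, y}; ◇¬p ∧ q there: t:T, w:F, x:T, y:T. ✗
y: successors {s, t, v, w, x, y}; ◇¬p ∧ q there: s:F, t:T, v:F, w:F, x:T, y:T. ✗
Satisfying worlds: {u}.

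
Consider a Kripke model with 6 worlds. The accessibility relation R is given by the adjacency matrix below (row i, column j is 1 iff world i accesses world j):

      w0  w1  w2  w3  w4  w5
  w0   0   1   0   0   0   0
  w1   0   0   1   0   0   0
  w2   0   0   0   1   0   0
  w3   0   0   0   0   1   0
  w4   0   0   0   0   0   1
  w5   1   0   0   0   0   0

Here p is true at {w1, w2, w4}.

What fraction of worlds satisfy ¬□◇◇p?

w0: □◇◇p is F. ✓
w1: □◇◇p is T. ✗
w2: □◇◇p is F. ✓
w3: □◇◇p is F. ✓
w4: □◇◇p is T. ✗
w5: □◇◇p is T. ✗
That's 3 of 6 worlds, so 3/6 = 1/2.

1/2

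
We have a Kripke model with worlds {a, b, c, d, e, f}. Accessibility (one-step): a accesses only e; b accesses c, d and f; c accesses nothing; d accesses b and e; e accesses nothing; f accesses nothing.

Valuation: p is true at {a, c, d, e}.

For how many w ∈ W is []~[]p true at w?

3

a: successors {e}; ~[]p there: e:F. ✗
b: successors {c, d, f}; ~[]p there: c:F, d:T, f:F. ✗
c: no successors, so []~[]p holds vacuously. ✓
d: successors {b, e}; ~[]p there: b:T, e:F. ✗
e: no successors, so []~[]p holds vacuously. ✓
f: no successors, so []~[]p holds vacuously. ✓
Satisfying worlds: {c, e, f}.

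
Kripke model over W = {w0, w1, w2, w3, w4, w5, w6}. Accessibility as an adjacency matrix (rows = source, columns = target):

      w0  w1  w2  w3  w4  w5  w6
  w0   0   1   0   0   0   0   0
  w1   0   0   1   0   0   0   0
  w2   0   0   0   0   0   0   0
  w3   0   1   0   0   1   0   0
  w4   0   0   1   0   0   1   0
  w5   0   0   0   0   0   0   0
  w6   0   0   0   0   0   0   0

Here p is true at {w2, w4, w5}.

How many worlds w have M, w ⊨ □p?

5

w0: successors {w1}; p there: w1:F. ✗
w1: successors {w2}; p there: w2:T. ✓
w2: no successors, so □p holds vacuously. ✓
w3: successors {w1, w4}; p there: w1:F, w4:T. ✗
w4: successors {w2, w5}; p there: w2:T, w5:T. ✓
w5: no successors, so □p holds vacuously. ✓
w6: no successors, so □p holds vacuously. ✓
Satisfying worlds: {w1, w2, w4, w5, w6}.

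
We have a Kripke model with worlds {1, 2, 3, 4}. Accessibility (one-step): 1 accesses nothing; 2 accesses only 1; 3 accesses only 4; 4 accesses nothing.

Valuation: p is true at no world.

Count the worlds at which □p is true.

2

1: no successors, so □p holds vacuously. ✓
2: successors {1}; p there: 1:F. ✗
3: successors {4}; p there: 4:F. ✗
4: no successors, so □p holds vacuously. ✓
Satisfying worlds: {1, 4}.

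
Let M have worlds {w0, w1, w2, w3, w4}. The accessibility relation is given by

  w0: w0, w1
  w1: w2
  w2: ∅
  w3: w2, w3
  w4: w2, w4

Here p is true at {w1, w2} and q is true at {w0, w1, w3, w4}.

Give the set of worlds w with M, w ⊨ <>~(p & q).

{w0, w1, w3, w4}

w0: successors {w0, w1}; ~(p & q) there: w0:T, w1:F. ✓
w1: successors {w2}; ~(p & q) there: w2:T. ✓
w2: no successors, so <>~(p & q) fails. ✗
w3: successors {w2, w3}; ~(p & q) there: w2:T, w3:T. ✓
w4: successors {w2, w4}; ~(p & q) there: w2:T, w4:T. ✓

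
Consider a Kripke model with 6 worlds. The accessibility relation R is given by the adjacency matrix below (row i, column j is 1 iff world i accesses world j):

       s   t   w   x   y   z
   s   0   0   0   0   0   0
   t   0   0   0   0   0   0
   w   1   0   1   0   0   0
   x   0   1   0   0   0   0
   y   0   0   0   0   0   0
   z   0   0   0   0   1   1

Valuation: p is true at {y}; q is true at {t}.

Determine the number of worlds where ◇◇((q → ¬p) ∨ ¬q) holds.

s: no successors, so ◇◇((q → ¬p) ∨ ¬q) fails. ✗
t: no successors, so ◇◇((q → ¬p) ∨ ¬q) fails. ✗
w: successors {s, w}; ◇((q → ¬p) ∨ ¬q) there: s:F, w:T. ✓
x: successors {t}; ◇((q → ¬p) ∨ ¬q) there: t:F. ✗
y: no successors, so ◇◇((q → ¬p) ∨ ¬q) fails. ✗
z: successors {y, z}; ◇((q → ¬p) ∨ ¬q) there: y:F, z:T. ✓
Satisfying worlds: {w, z}.

2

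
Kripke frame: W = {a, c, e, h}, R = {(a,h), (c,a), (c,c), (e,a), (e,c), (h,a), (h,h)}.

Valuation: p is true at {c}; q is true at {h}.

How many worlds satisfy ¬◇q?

2

a: ◇q is T. ✗
c: ◇q is F. ✓
e: ◇q is F. ✓
h: ◇q is T. ✗
Satisfying worlds: {c, e}.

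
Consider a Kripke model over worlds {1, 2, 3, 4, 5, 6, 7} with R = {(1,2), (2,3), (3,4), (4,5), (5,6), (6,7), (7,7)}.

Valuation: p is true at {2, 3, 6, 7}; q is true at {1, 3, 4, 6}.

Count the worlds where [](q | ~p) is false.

1: successors {2}; q | ~p there: 2:F. ✗
2: successors {3}; q | ~p there: 3:T. ✓
3: successors {4}; q | ~p there: 4:T. ✓
4: successors {5}; q | ~p there: 5:T. ✓
5: successors {6}; q | ~p there: 6:T. ✓
6: successors {7}; q | ~p there: 7:F. ✗
7: successors {7}; q | ~p there: 7:F. ✗
Satisfying worlds: {2, 3, 4, 5}.
So [](q | ~p) fails at the other 3 worlds.

3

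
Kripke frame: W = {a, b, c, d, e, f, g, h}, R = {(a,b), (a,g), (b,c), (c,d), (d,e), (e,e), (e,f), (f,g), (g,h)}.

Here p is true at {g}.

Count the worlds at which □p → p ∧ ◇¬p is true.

a: □p is F, p ∧ ◇¬p is F. ✓
b: □p is F, p ∧ ◇¬p is F. ✓
c: □p is F, p ∧ ◇¬p is F. ✓
d: □p is F, p ∧ ◇¬p is F. ✓
e: □p is F, p ∧ ◇¬p is F. ✓
f: □p is T, p ∧ ◇¬p is F. ✗
g: □p is F, p ∧ ◇¬p is T. ✓
h: □p is T, p ∧ ◇¬p is F. ✗
Satisfying worlds: {a, b, c, d, e, g}.

6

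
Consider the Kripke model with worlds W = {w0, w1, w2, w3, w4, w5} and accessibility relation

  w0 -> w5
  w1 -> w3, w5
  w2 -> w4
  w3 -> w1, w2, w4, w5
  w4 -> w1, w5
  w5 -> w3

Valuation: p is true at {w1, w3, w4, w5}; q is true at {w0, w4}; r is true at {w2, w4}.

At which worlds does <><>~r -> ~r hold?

w0: <><>~r is T, ~r is T. ✓
w1: <><>~r is T, ~r is T. ✓
w2: <><>~r is T, ~r is F. ✗
w3: <><>~r is T, ~r is T. ✓
w4: <><>~r is T, ~r is F. ✗
w5: <><>~r is T, ~r is T. ✓

{w0, w1, w3, w5}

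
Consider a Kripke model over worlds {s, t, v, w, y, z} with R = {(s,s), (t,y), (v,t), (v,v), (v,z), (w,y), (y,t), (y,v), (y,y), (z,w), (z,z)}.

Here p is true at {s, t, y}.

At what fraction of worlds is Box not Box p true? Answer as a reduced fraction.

1/3

s: successors {s}; not Box p there: s:F. ✗
t: successors {y}; not Box p there: y:T. ✓
v: successors {t, v, z}; not Box p there: t:F, v:T, z:T. ✗
w: successors {y}; not Box p there: y:T. ✓
y: successors {t, v, y}; not Box p there: t:F, v:T, y:T. ✗
z: successors {w, z}; not Box p there: w:F, z:T. ✗
That's 2 of 6 worlds, so 2/6 = 1/3.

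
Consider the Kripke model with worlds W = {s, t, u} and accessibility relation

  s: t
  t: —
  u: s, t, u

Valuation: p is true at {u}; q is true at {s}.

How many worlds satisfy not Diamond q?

s: Diamond q is F. ✓
t: Diamond q is F. ✓
u: Diamond q is T. ✗
Satisfying worlds: {s, t}.

2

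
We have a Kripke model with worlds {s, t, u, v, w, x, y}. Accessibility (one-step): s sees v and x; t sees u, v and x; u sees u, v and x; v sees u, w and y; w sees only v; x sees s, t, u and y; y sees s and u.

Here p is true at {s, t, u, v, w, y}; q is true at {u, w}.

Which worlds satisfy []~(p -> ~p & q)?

{v, w, x, y}

s: successors {v, x}; ~(p -> ~p & q) there: v:T, x:F. ✗
t: successors {u, v, x}; ~(p -> ~p & q) there: u:T, v:T, x:F. ✗
u: successors {u, v, x}; ~(p -> ~p & q) there: u:T, v:T, x:F. ✗
v: successors {u, w, y}; ~(p -> ~p & q) there: u:T, w:T, y:T. ✓
w: successors {v}; ~(p -> ~p & q) there: v:T. ✓
x: successors {s, t, u, y}; ~(p -> ~p & q) there: s:T, t:T, u:T, y:T. ✓
y: successors {s, u}; ~(p -> ~p & q) there: s:T, u:T. ✓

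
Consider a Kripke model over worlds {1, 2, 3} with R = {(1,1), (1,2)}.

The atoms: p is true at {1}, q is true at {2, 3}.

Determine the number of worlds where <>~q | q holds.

3

1: <>~q is T, q is F. ✓
2: <>~q is F, q is T. ✓
3: <>~q is F, q is T. ✓
Satisfying worlds: {1, 2, 3}.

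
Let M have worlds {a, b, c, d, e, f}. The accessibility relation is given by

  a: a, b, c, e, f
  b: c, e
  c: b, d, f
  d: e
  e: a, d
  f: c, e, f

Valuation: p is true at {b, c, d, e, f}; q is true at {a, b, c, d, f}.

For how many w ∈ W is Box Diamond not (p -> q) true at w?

2

a: successors {a, b, c, e, f}; Diamond not (p -> q) there: a:T, b:T, c:F, e:F, f:T. ✗
b: successors {c, e}; Diamond not (p -> q) there: c:F, e:F. ✗
c: successors {b, d, f}; Diamond not (p -> q) there: b:T, d:T, f:T. ✓
d: successors {e}; Diamond not (p -> q) there: e:F. ✗
e: successors {a, d}; Diamond not (p -> q) there: a:T, d:T. ✓
f: successors {c, e, f}; Diamond not (p -> q) there: c:F, e:F, f:T. ✗
Satisfying worlds: {c, e}.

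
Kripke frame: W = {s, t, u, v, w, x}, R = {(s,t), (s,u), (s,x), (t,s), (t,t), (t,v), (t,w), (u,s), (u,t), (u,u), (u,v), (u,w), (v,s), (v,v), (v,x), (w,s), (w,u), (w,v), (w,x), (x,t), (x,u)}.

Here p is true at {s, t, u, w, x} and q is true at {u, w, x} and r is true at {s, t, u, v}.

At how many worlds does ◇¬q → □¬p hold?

0

s: ◇¬q is T, □¬p is F. ✗
t: ◇¬q is T, □¬p is F. ✗
u: ◇¬q is T, □¬p is F. ✗
v: ◇¬q is T, □¬p is F. ✗
w: ◇¬q is T, □¬p is F. ✗
x: ◇¬q is T, □¬p is F. ✗
Satisfying worlds: ∅.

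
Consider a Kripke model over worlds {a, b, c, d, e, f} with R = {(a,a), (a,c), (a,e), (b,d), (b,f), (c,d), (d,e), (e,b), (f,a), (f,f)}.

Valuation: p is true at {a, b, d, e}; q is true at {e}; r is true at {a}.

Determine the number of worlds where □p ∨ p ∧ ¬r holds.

a: □p is F, p ∧ ¬r is F. ✗
b: □p is F, p ∧ ¬r is T. ✓
c: □p is T, p ∧ ¬r is F. ✓
d: □p is T, p ∧ ¬r is T. ✓
e: □p is T, p ∧ ¬r is T. ✓
f: □p is F, p ∧ ¬r is F. ✗
Satisfying worlds: {b, c, d, e}.

4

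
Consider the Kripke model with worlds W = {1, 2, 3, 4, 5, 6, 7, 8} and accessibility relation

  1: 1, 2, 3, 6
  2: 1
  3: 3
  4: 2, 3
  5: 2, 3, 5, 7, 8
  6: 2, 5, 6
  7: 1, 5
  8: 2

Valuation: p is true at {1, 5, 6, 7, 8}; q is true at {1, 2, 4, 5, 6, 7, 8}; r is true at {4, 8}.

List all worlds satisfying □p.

{2, 7}

1: successors {1, 2, 3, 6}; p there: 1:T, 2:F, 3:F, 6:T. ✗
2: successors {1}; p there: 1:T. ✓
3: successors {3}; p there: 3:F. ✗
4: successors {2, 3}; p there: 2:F, 3:F. ✗
5: successors {2, 3, 5, 7, 8}; p there: 2:F, 3:F, 5:T, 7:T, 8:T. ✗
6: successors {2, 5, 6}; p there: 2:F, 5:T, 6:T. ✗
7: successors {1, 5}; p there: 1:T, 5:T. ✓
8: successors {2}; p there: 2:F. ✗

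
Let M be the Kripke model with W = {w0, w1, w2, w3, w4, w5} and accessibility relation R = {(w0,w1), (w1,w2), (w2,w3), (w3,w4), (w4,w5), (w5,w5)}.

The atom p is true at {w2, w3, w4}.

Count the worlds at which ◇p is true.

3

w0: successors {w1}; p there: w1:F. ✗
w1: successors {w2}; p there: w2:T. ✓
w2: successors {w3}; p there: w3:T. ✓
w3: successors {w4}; p there: w4:T. ✓
w4: successors {w5}; p there: w5:F. ✗
w5: successors {w5}; p there: w5:F. ✗
Satisfying worlds: {w1, w2, w3}.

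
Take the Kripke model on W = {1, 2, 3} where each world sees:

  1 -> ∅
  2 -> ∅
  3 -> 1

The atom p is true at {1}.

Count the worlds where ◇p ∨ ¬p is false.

1

1: ◇p is F, ¬p is F. ✗
2: ◇p is F, ¬p is T. ✓
3: ◇p is T, ¬p is T. ✓
Satisfying worlds: {2, 3}.
So ◇p ∨ ¬p fails at the other 1 world.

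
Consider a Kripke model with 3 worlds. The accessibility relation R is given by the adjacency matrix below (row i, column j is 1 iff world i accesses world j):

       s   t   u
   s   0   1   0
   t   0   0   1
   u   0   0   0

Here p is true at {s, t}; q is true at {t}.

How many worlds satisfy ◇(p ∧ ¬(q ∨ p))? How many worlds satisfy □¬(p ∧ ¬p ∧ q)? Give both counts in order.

For ◇(p ∧ ¬(q ∨ p)):
s: successors {t}; p ∧ ¬(q ∨ p) there: t:F. ✗
t: successors {u}; p ∧ ¬(q ∨ p) there: u:F. ✗
u: no successors, so ◇(p ∧ ¬(q ∨ p)) fails. ✗
— 0 worlds.
For □¬(p ∧ ¬p ∧ q):
s: successors {t}; ¬(p ∧ ¬p ∧ q) there: t:T. ✓
t: successors {u}; ¬(p ∧ ¬p ∧ q) there: u:T. ✓
u: no successors, so □¬(p ∧ ¬p ∧ q) holds vacuously. ✓
— 3 worlds.

0 and 3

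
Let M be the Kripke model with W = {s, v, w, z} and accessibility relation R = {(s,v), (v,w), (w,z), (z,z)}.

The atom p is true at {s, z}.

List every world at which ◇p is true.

{w, z}

s: successors {v}; p there: v:F. ✗
v: successors {w}; p there: w:F. ✗
w: successors {z}; p there: z:T. ✓
z: successors {z}; p there: z:T. ✓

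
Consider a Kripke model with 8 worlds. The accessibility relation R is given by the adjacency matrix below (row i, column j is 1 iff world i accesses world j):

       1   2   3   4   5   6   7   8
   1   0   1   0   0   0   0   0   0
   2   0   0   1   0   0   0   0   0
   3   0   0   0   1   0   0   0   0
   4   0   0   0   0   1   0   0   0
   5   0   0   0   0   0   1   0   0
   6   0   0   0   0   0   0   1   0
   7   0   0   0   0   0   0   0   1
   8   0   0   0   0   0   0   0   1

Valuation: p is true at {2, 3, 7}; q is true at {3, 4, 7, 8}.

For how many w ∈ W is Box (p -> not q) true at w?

1: successors {2}; p -> not q there: 2:T. ✓
2: successors {3}; p -> not q there: 3:F. ✗
3: successors {4}; p -> not q there: 4:T. ✓
4: successors {5}; p -> not q there: 5:T. ✓
5: successors {6}; p -> not q there: 6:T. ✓
6: successors {7}; p -> not q there: 7:F. ✗
7: successors {8}; p -> not q there: 8:T. ✓
8: successors {8}; p -> not q there: 8:T. ✓
Satisfying worlds: {1, 3, 4, 5, 7, 8}.

6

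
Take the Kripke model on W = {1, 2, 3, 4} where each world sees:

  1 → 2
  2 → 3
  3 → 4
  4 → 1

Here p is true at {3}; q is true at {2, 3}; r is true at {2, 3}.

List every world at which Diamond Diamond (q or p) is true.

{1, 4}

1: successors {2}; Diamond (q or p) there: 2:T. ✓
2: successors {3}; Diamond (q or p) there: 3:F. ✗
3: successors {4}; Diamond (q or p) there: 4:F. ✗
4: successors {1}; Diamond (q or p) there: 1:T. ✓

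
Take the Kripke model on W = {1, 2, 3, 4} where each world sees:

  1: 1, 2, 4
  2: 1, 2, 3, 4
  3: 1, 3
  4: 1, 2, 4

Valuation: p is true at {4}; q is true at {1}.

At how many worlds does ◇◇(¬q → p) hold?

4

1: successors {1, 2, 4}; ◇(¬q → p) there: 1:T, 2:T, 4:T. ✓
2: successors {1, 2, 3, 4}; ◇(¬q → p) there: 1:T, 2:T, 3:T, 4:T. ✓
3: successors {1, 3}; ◇(¬q → p) there: 1:T, 3:T. ✓
4: successors {1, 2, 4}; ◇(¬q → p) there: 1:T, 2:T, 4:T. ✓
Satisfying worlds: {1, 2, 3, 4}.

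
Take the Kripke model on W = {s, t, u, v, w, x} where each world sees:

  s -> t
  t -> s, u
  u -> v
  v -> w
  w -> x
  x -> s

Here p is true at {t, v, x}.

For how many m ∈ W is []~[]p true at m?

3

s: successors {t}; ~[]p there: t:T. ✓
t: successors {s, u}; ~[]p there: s:F, u:F. ✗
u: successors {v}; ~[]p there: v:T. ✓
v: successors {w}; ~[]p there: w:F. ✗
w: successors {x}; ~[]p there: x:T. ✓
x: successors {s}; ~[]p there: s:F. ✗
Satisfying worlds: {s, u, w}.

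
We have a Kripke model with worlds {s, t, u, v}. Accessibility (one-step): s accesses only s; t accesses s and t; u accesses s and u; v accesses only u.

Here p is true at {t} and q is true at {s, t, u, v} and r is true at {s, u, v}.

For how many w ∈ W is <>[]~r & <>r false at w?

s: <>[]~r is F, <>r is T. ✗
t: <>[]~r is F, <>r is T. ✗
u: <>[]~r is F, <>r is T. ✗
v: <>[]~r is F, <>r is T. ✗
Satisfying worlds: ∅.
So <>[]~r & <>r fails at the other 4 worlds.

4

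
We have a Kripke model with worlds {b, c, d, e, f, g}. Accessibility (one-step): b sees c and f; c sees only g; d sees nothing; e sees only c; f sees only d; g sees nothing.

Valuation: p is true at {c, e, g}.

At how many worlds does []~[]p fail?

b: successors {c, f}; ~[]p there: c:F, f:T. ✗
c: successors {g}; ~[]p there: g:F. ✗
d: no successors, so []~[]p holds vacuously. ✓
e: successors {c}; ~[]p there: c:F. ✗
f: successors {d}; ~[]p there: d:F. ✗
g: no successors, so []~[]p holds vacuously. ✓
Satisfying worlds: {d, g}.
So []~[]p fails at the other 4 worlds.

4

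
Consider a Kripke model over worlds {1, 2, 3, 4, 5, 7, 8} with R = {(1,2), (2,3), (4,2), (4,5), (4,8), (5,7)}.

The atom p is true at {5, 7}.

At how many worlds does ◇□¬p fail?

3

1: successors {2}; □¬p there: 2:T. ✓
2: successors {3}; □¬p there: 3:T. ✓
3: no successors, so ◇□¬p fails. ✗
4: successors {2, 5, 8}; □¬p there: 2:T, 5:F, 8:T. ✓
5: successors {7}; □¬p there: 7:T. ✓
7: no successors, so ◇□¬p fails. ✗
8: no successors, so ◇□¬p fails. ✗
Satisfying worlds: {1, 2, 4, 5}.
So ◇□¬p fails at the other 3 worlds.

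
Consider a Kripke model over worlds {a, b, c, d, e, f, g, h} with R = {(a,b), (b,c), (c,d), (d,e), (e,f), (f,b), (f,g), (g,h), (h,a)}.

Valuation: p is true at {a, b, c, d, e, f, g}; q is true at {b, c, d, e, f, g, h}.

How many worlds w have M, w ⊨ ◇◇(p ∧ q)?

a: successors {b}; ◇(p ∧ q) there: b:T. ✓
b: successors {c}; ◇(p ∧ q) there: c:T. ✓
c: successors {d}; ◇(p ∧ q) there: d:T. ✓
d: successors {e}; ◇(p ∧ q) there: e:T. ✓
e: successors {f}; ◇(p ∧ q) there: f:T. ✓
f: successors {b, g}; ◇(p ∧ q) there: b:T, g:F. ✓
g: successors {h}; ◇(p ∧ q) there: h:F. ✗
h: successors {a}; ◇(p ∧ q) there: a:T. ✓
Satisfying worlds: {a, b, c, d, e, f, h}.

7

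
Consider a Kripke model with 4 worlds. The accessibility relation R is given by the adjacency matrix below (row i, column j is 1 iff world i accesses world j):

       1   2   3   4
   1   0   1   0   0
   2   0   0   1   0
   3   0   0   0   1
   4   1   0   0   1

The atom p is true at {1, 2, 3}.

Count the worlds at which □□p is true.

1: successors {2}; □p there: 2:T. ✓
2: successors {3}; □p there: 3:F. ✗
3: successors {4}; □p there: 4:F. ✗
4: successors {1, 4}; □p there: 1:T, 4:F. ✗
Satisfying worlds: {1}.

1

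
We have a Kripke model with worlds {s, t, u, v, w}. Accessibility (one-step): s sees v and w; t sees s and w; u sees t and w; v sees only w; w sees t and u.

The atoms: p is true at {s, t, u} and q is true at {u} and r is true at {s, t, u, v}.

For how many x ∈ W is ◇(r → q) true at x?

5

s: successors {v, w}; r → q there: v:F, w:T. ✓
t: successors {s, w}; r → q there: s:F, w:T. ✓
u: successors {t, w}; r → q there: t:F, w:T. ✓
v: successors {w}; r → q there: w:T. ✓
w: successors {t, u}; r → q there: t:F, u:T. ✓
Satisfying worlds: {s, t, u, v, w}.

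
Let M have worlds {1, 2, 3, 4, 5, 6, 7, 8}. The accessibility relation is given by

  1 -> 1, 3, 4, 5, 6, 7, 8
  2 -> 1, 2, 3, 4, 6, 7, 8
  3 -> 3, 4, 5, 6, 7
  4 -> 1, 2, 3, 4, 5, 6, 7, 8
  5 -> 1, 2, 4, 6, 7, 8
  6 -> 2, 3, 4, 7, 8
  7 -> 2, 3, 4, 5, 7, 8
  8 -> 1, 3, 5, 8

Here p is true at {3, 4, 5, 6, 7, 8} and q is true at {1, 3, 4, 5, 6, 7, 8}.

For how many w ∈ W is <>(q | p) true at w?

8

1: successors {1, 3, 4, 5, 6, 7, 8}; q | p there: 1:T, 3:T, 4:T, 5:T, 6:T, 7:T, 8:T. ✓
2: successors {1, 2, 3, 4, 6, 7, 8}; q | p there: 1:T, 2:F, 3:T, 4:T, 6:T, 7:T, 8:T. ✓
3: successors {3, 4, 5, 6, 7}; q | p there: 3:T, 4:T, 5:T, 6:T, 7:T. ✓
4: successors {1, 2, 3, 4, 5, 6, 7, 8}; q | p there: 1:T, 2:F, 3:T, 4:T, 5:T, 6:T, 7:T, 8:T. ✓
5: successors {1, 2, 4, 6, 7, 8}; q | p there: 1:T, 2:F, 4:T, 6:T, 7:T, 8:T. ✓
6: successors {2, 3, 4, 7, 8}; q | p there: 2:F, 3:T, 4:T, 7:T, 8:T. ✓
7: successors {2, 3, 4, 5, 7, 8}; q | p there: 2:F, 3:T, 4:T, 5:T, 7:T, 8:T. ✓
8: successors {1, 3, 5, 8}; q | p there: 1:T, 3:T, 5:T, 8:T. ✓
Satisfying worlds: {1, 2, 3, 4, 5, 6, 7, 8}.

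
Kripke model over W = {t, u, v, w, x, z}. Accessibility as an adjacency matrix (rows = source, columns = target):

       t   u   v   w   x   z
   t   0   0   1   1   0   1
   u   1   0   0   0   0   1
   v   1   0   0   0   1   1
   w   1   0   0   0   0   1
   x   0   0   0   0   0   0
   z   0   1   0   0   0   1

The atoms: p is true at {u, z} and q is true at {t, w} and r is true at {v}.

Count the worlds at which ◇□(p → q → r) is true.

5

t: successors {v, w, z}; □(p → q → r) there: v:T, w:T, z:T. ✓
u: successors {t, z}; □(p → q → r) there: t:T, z:T. ✓
v: successors {t, x, z}; □(p → q → r) there: t:T, x:T, z:T. ✓
w: successors {t, z}; □(p → q → r) there: t:T, z:T. ✓
x: no successors, so ◇□(p → q → r) fails. ✗
z: successors {u, z}; □(p → q → r) there: u:T, z:T. ✓
Satisfying worlds: {t, u, v, w, z}.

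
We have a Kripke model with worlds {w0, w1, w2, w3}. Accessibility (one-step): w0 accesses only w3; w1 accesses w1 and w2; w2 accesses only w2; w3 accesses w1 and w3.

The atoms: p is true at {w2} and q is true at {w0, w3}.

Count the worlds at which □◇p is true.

w0: successors {w3}; ◇p there: w3:F. ✗
w1: successors {w1, w2}; ◇p there: w1:T, w2:T. ✓
w2: successors {w2}; ◇p there: w2:T. ✓
w3: successors {w1, w3}; ◇p there: w1:T, w3:F. ✗
Satisfying worlds: {w1, w2}.

2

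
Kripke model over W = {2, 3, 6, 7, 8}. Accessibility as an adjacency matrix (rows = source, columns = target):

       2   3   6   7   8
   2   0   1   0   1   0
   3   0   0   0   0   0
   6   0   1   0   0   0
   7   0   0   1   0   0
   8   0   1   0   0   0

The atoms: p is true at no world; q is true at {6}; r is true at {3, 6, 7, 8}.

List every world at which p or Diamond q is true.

2: p is F, Diamond q is F. ✗
3: p is F, Diamond q is F. ✗
6: p is F, Diamond q is F. ✗
7: p is F, Diamond q is T. ✓
8: p is F, Diamond q is F. ✗

{7}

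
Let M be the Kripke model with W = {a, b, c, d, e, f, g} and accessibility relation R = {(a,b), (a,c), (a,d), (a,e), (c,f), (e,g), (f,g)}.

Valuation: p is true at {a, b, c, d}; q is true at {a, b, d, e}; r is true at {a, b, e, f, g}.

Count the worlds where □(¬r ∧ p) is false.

a: successors {b, c, d, e}; ¬r ∧ p there: b:F, c:T, d:T, e:F. ✗
b: no successors, so □(¬r ∧ p) holds vacuously. ✓
c: successors {f}; ¬r ∧ p there: f:F. ✗
d: no successors, so □(¬r ∧ p) holds vacuously. ✓
e: successors {g}; ¬r ∧ p there: g:F. ✗
f: successors {g}; ¬r ∧ p there: g:F. ✗
g: no successors, so □(¬r ∧ p) holds vacuously. ✓
Satisfying worlds: {b, d, g}.
So □(¬r ∧ p) fails at the other 4 worlds.

4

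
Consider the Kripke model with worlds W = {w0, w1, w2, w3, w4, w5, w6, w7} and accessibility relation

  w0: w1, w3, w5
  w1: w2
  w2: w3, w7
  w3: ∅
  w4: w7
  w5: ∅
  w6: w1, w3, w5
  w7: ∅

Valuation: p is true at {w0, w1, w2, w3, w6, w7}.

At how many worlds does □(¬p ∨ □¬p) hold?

w0: successors {w1, w3, w5}; ¬p ∨ □¬p there: w1:F, w3:T, w5:T. ✗
w1: successors {w2}; ¬p ∨ □¬p there: w2:F. ✗
w2: successors {w3, w7}; ¬p ∨ □¬p there: w3:T, w7:T. ✓
w3: no successors, so □(¬p ∨ □¬p) holds vacuously. ✓
w4: successors {w7}; ¬p ∨ □¬p there: w7:T. ✓
w5: no successors, so □(¬p ∨ □¬p) holds vacuously. ✓
w6: successors {w1, w3, w5}; ¬p ∨ □¬p there: w1:F, w3:T, w5:T. ✗
w7: no successors, so □(¬p ∨ □¬p) holds vacuously. ✓
Satisfying worlds: {w2, w3, w4, w5, w7}.

5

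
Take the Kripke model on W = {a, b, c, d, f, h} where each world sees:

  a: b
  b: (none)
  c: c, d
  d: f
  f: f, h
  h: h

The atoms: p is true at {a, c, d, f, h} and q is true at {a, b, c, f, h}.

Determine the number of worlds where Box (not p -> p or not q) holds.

5

a: successors {b}; not p -> p or not q there: b:F. ✗
b: no successors, so Box (not p -> p or not q) holds vacuously. ✓
c: successors {c, d}; not p -> p or not q there: c:T, d:T. ✓
d: successors {f}; not p -> p or not q there: f:T. ✓
f: successors {f, h}; not p -> p or not q there: f:T, h:T. ✓
h: successors {h}; not p -> p or not q there: h:T. ✓
Satisfying worlds: {b, c, d, f, h}.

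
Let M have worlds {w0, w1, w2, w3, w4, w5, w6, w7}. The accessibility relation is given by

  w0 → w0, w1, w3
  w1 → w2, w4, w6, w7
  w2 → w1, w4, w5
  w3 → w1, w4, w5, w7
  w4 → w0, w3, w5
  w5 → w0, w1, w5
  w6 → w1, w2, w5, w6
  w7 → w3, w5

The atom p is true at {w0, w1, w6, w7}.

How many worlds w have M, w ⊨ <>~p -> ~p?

w0: <>~p is T, ~p is F. ✗
w1: <>~p is T, ~p is F. ✗
w2: <>~p is T, ~p is T. ✓
w3: <>~p is T, ~p is T. ✓
w4: <>~p is T, ~p is T. ✓
w5: <>~p is T, ~p is T. ✓
w6: <>~p is T, ~p is F. ✗
w7: <>~p is T, ~p is F. ✗
Satisfying worlds: {w2, w3, w4, w5}.

4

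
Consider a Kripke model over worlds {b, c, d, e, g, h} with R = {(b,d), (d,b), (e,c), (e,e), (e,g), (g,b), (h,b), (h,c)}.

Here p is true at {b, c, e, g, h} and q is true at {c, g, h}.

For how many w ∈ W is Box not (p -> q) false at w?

3

b: successors {d}; not (p -> q) there: d:F. ✗
c: no successors, so Box not (p -> q) holds vacuously. ✓
d: successors {b}; not (p -> q) there: b:T. ✓
e: successors {c, e, g}; not (p -> q) there: c:F, e:T, g:F. ✗
g: successors {b}; not (p -> q) there: b:T. ✓
h: successors {b, c}; not (p -> q) there: b:T, c:F. ✗
Satisfying worlds: {c, d, g}.
So Box not (p -> q) fails at the other 3 worlds.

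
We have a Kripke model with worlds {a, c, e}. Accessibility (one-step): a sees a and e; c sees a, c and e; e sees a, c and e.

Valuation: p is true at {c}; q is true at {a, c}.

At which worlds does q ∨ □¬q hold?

a: q is T, □¬q is F. ✓
c: q is T, □¬q is F. ✓
e: q is F, □¬q is F. ✗

{a, c}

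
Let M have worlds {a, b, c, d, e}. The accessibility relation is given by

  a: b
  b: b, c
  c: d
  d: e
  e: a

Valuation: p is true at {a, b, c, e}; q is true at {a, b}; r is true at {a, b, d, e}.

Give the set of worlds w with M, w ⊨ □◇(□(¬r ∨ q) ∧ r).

a: successors {b}; ◇(□(¬r ∨ q) ∧ r) there: b:T. ✓
b: successors {b, c}; ◇(□(¬r ∨ q) ∧ r) there: b:T, c:F. ✗
c: successors {d}; ◇(□(¬r ∨ q) ∧ r) there: d:T. ✓
d: successors {e}; ◇(□(¬r ∨ q) ∧ r) there: e:T. ✓
e: successors {a}; ◇(□(¬r ∨ q) ∧ r) there: a:T. ✓

{a, c, d, e}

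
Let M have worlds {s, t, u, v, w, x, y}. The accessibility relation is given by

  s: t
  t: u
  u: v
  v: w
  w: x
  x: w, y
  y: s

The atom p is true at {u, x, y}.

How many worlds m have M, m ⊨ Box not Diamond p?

s: successors {t}; not Diamond p there: t:F. ✗
t: successors {u}; not Diamond p there: u:T. ✓
u: successors {v}; not Diamond p there: v:T. ✓
v: successors {w}; not Diamond p there: w:F. ✗
w: successors {x}; not Diamond p there: x:F. ✗
x: successors {w, y}; not Diamond p there: w:F, y:T. ✗
y: successors {s}; not Diamond p there: s:T. ✓
Satisfying worlds: {t, u, y}.

3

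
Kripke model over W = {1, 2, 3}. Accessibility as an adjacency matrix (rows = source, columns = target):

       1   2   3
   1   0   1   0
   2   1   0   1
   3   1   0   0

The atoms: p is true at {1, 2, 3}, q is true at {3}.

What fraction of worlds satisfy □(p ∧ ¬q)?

2/3

1: successors {2}; p ∧ ¬q there: 2:T. ✓
2: successors {1, 3}; p ∧ ¬q there: 1:T, 3:F. ✗
3: successors {1}; p ∧ ¬q there: 1:T. ✓
That's 2 of 3 worlds, so 2/3.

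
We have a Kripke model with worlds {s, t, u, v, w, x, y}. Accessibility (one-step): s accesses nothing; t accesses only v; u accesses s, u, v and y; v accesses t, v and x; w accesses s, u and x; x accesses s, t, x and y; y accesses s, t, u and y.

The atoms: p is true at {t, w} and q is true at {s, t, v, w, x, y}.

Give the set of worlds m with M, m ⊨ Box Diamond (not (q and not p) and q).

{s, t}

s: no successors, so Box Diamond (not (q and not p) and q) holds vacuously. ✓
t: successors {v}; Diamond (not (q and not p) and q) there: v:T. ✓
u: successors {s, u, v, y}; Diamond (not (q and not p) and q) there: s:F, u:F, v:T, y:T. ✗
v: successors {t, v, x}; Diamond (not (q and not p) and q) there: t:F, v:T, x:T. ✗
w: successors {s, u, x}; Diamond (not (q and not p) and q) there: s:F, u:F, x:T. ✗
x: successors {s, t, x, y}; Diamond (not (q and not p) and q) there: s:F, t:F, x:T, y:T. ✗
y: successors {s, t, u, y}; Diamond (not (q and not p) and q) there: s:F, t:F, u:F, y:T. ✗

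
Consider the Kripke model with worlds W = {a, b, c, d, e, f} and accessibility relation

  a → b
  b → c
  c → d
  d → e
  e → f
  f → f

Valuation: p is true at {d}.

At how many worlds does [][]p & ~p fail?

a: [][]p is F, ~p is T. ✗
b: [][]p is T, ~p is T. ✓
c: [][]p is F, ~p is T. ✗
d: [][]p is F, ~p is F. ✗
e: [][]p is F, ~p is T. ✗
f: [][]p is F, ~p is T. ✗
Satisfying worlds: {b}.
So [][]p & ~p fails at the other 5 worlds.

5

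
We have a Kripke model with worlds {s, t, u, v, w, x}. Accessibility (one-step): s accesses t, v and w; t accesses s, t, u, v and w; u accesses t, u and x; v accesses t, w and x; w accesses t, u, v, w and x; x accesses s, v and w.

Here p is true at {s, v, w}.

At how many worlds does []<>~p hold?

3

s: successors {t, v, w}; <>~p there: t:T, v:T, w:T. ✓
t: successors {s, t, u, v, w}; <>~p there: s:T, t:T, u:T, v:T, w:T. ✓
u: successors {t, u, x}; <>~p there: t:T, u:T, x:F. ✗
v: successors {t, w, x}; <>~p there: t:T, w:T, x:F. ✗
w: successors {t, u, v, w, x}; <>~p there: t:T, u:T, v:T, w:T, x:F. ✗
x: successors {s, v, w}; <>~p there: s:T, v:T, w:T. ✓
Satisfying worlds: {s, t, x}.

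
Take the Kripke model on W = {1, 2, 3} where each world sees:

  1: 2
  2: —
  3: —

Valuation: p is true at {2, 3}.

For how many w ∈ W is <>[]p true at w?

1

1: successors {2}; []p there: 2:T. ✓
2: no successors, so <>[]p fails. ✗
3: no successors, so <>[]p fails. ✗
Satisfying worlds: {1}.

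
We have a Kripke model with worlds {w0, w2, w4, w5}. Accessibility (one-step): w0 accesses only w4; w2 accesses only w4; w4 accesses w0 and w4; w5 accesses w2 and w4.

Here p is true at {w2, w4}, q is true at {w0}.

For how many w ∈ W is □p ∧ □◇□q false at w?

4

w0: □p is T, □◇□q is F. ✗
w2: □p is T, □◇□q is F. ✗
w4: □p is F, □◇□q is F. ✗
w5: □p is T, □◇□q is F. ✗
Satisfying worlds: ∅.
So □p ∧ □◇□q fails at the other 4 worlds.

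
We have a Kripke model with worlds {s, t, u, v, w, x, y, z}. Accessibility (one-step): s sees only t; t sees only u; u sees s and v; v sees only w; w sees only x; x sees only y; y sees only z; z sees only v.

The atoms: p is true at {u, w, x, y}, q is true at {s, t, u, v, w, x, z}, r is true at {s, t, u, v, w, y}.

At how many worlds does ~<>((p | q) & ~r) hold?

s: <>((p | q) & ~r) is F. ✓
t: <>((p | q) & ~r) is F. ✓
u: <>((p | q) & ~r) is F. ✓
v: <>((p | q) & ~r) is F. ✓
w: <>((p | q) & ~r) is T. ✗
x: <>((p | q) & ~r) is F. ✓
y: <>((p | q) & ~r) is T. ✗
z: <>((p | q) & ~r) is F. ✓
Satisfying worlds: {s, t, u, v, x, z}.

6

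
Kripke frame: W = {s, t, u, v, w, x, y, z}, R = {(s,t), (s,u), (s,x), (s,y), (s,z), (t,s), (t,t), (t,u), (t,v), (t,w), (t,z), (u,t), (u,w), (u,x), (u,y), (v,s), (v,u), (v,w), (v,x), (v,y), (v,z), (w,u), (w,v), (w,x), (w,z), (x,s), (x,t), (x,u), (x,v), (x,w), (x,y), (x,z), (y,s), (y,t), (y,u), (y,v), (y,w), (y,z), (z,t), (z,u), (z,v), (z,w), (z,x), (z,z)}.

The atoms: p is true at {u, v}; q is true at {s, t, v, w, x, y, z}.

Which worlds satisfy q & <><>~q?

s: q is T, <><>~q is T. ✓
t: q is T, <><>~q is T. ✓
u: q is F, <><>~q is T. ✗
v: q is T, <><>~q is T. ✓
w: q is T, <><>~q is T. ✓
x: q is T, <><>~q is T. ✓
y: q is T, <><>~q is T. ✓
z: q is T, <><>~q is T. ✓

{s, t, v, w, x, y, z}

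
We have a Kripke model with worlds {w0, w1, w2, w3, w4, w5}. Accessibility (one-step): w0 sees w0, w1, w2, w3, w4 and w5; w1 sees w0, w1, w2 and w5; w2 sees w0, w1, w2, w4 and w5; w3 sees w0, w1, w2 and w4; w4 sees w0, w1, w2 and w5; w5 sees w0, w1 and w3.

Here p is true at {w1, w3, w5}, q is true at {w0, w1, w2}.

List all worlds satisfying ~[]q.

{w0, w1, w2, w3, w4, w5}

w0: []q is F. ✓
w1: []q is F. ✓
w2: []q is F. ✓
w3: []q is F. ✓
w4: []q is F. ✓
w5: []q is F. ✓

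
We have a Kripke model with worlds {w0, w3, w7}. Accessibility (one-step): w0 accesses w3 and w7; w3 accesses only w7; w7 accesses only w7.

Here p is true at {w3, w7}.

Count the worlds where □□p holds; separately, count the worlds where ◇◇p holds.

3 and 3

For □□p:
w0: successors {w3, w7}; □p there: w3:T, w7:T. ✓
w3: successors {w7}; □p there: w7:T. ✓
w7: successors {w7}; □p there: w7:T. ✓
— 3 worlds.
For ◇◇p:
w0: successors {w3, w7}; ◇p there: w3:T, w7:T. ✓
w3: successors {w7}; ◇p there: w7:T. ✓
w7: successors {w7}; ◇p there: w7:T. ✓
— 3 worlds.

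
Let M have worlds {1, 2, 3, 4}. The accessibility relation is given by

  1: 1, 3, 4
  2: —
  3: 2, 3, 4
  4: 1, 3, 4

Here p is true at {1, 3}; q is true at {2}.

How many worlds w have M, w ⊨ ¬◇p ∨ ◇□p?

2

1: ¬◇p is F, ◇□p is F. ✗
2: ¬◇p is T, ◇□p is F. ✓
3: ¬◇p is F, ◇□p is T. ✓
4: ¬◇p is F, ◇□p is F. ✗
Satisfying worlds: {2, 3}.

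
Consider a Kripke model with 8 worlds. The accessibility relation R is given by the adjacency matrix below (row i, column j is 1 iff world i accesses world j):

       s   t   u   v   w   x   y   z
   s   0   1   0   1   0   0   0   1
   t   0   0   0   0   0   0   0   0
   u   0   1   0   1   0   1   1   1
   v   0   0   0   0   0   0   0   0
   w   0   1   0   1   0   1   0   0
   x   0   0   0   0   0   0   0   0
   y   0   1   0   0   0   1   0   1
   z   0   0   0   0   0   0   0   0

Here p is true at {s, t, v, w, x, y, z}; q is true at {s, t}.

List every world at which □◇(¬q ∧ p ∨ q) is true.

{t, v, x, z}

s: successors {t, v, z}; ◇(¬q ∧ p ∨ q) there: t:F, v:F, z:F. ✗
t: no successors, so □◇(¬q ∧ p ∨ q) holds vacuously. ✓
u: successors {t, v, x, y, z}; ◇(¬q ∧ p ∨ q) there: t:F, v:F, x:F, y:T, z:F. ✗
v: no successors, so □◇(¬q ∧ p ∨ q) holds vacuously. ✓
w: successors {t, v, x}; ◇(¬q ∧ p ∨ q) there: t:F, v:F, x:F. ✗
x: no successors, so □◇(¬q ∧ p ∨ q) holds vacuously. ✓
y: successors {t, x, z}; ◇(¬q ∧ p ∨ q) there: t:F, x:F, z:F. ✗
z: no successors, so □◇(¬q ∧ p ∨ q) holds vacuously. ✓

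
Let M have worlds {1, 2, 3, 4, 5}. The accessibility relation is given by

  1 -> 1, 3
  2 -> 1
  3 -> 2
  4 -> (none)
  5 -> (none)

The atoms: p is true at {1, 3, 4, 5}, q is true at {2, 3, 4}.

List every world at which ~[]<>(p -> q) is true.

1: []<>(p -> q) is T. ✗
2: []<>(p -> q) is T. ✗
3: []<>(p -> q) is F. ✓
4: []<>(p -> q) is T. ✗
5: []<>(p -> q) is T. ✗

{3}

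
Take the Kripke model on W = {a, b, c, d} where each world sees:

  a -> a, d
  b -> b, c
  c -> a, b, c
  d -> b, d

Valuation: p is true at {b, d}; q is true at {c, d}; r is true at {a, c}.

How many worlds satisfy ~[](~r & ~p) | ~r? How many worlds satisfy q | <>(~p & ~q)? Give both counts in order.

4 and 3

For ~[](~r & ~p) | ~r:
a: ~[](~r & ~p) is T, ~r is F. ✓
b: ~[](~r & ~p) is T, ~r is T. ✓
c: ~[](~r & ~p) is T, ~r is F. ✓
d: ~[](~r & ~p) is T, ~r is T. ✓
— 4 worlds.
For q | <>(~p & ~q):
a: q is F, <>(~p & ~q) is T. ✓
b: q is F, <>(~p & ~q) is F. ✗
c: q is T, <>(~p & ~q) is T. ✓
d: q is T, <>(~p & ~q) is F. ✓
— 3 worlds.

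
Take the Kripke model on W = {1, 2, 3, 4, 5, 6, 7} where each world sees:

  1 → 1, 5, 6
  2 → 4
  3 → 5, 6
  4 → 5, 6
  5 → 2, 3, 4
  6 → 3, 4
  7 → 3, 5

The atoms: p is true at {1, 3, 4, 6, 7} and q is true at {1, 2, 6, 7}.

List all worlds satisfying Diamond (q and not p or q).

{1, 3, 4, 5}

1: successors {1, 5, 6}; q and not p or q there: 1:T, 5:F, 6:T. ✓
2: successors {4}; q and not p or q there: 4:F. ✗
3: successors {5, 6}; q and not p or q there: 5:F, 6:T. ✓
4: successors {5, 6}; q and not p or q there: 5:F, 6:T. ✓
5: successors {2, 3, 4}; q and not p or q there: 2:T, 3:F, 4:F. ✓
6: successors {3, 4}; q and not p or q there: 3:F, 4:F. ✗
7: successors {3, 5}; q and not p or q there: 3:F, 5:F. ✗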